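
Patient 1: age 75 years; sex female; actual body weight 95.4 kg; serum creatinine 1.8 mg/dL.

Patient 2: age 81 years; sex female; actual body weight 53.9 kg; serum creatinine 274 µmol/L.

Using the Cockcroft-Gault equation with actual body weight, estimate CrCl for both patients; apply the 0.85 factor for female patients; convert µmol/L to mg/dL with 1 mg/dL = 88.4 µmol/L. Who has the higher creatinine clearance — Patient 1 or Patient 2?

Patient 1

Patient 1: CrCl = (140 − 75) × 95.4 / (72 × 1.8) × 0.85 = 6201.0 / 129.60 × 0.85 ≈ 40.7 mL/min
Patient 2: SCr = 274 / 88.4 = 3.1 mg/dL
Patient 2: CrCl = (140 − 81) × 53.9 / (72 × 3.1) × 0.85 = 3180.1 / 223.20 × 0.85 ≈ 12.1 mL/min
40.7 vs 12.1 mL/min → Patient 1 is higher.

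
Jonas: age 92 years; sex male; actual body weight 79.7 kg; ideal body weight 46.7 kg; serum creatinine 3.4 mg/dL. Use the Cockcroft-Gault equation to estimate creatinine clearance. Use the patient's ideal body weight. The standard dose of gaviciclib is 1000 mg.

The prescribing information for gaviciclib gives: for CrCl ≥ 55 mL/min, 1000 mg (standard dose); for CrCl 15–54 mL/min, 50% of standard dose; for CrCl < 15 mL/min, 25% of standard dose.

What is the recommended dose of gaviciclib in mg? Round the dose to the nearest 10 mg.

250 mg

CrCl = (140 − 92) × 46.7 / (72 × 3.4) = 2241.6 / 244.80 ≈ 9.2 mL/min
CrCl ≈ 9 mL/min → bracket < 15 mL/min.
25% of 1000 mg = 250 mg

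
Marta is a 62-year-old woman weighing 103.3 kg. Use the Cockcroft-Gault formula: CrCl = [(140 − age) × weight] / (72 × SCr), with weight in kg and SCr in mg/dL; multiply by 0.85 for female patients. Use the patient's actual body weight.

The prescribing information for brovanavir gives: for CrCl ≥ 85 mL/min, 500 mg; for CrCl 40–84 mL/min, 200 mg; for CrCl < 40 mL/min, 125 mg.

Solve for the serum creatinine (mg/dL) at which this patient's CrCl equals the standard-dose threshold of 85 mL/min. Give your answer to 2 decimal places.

Standard dose requires CrCl ≥ 85 mL/min.
Set (140 − 62) × 103.3 × 0.85 / (72 × SCr) = 85
SCr = (140 − 62) × 103.3 × 0.85 / (72 × 85) = 1.119 mg/dL

1.12 mg/dL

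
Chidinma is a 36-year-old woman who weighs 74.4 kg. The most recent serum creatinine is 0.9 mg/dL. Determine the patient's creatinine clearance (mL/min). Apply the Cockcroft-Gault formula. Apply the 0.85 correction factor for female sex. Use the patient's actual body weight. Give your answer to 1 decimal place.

101.5 mL/min

CrCl = (140 − 36) × 74.4 / (72 × 0.9) × 0.85 = 7737.6 / 64.80 × 0.85 ≈ 101.5 mL/min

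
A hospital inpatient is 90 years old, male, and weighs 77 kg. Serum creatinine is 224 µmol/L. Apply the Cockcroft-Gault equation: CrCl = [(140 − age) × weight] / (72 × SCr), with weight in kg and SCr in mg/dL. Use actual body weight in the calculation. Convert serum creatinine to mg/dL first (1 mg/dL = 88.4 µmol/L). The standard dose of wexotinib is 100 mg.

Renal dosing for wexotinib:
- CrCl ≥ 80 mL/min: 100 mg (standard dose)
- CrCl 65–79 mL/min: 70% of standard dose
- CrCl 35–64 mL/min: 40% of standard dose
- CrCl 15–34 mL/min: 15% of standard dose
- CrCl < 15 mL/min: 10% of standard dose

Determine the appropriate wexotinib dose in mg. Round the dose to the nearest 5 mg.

SCr = 224 / 88.4 = 2.534 mg/dL
CrCl = (140 − 90) × 77 / (72 × 2.534) = 3850.0 / 182.45 ≈ 21.1 mL/min
CrCl ≈ 21 mL/min → bracket 15–34 mL/min.
15% of 100 mg = 15 mg

15 mg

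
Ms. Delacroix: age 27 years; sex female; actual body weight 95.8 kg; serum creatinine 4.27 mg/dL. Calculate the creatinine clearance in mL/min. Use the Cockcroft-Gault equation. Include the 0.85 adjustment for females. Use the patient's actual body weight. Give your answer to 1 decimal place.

29.9 mL/min

CrCl = (140 − 27) × 95.8 / (72 × 4.27) × 0.85 = 10825.4 / 307.44 × 0.85 ≈ 29.9 mL/min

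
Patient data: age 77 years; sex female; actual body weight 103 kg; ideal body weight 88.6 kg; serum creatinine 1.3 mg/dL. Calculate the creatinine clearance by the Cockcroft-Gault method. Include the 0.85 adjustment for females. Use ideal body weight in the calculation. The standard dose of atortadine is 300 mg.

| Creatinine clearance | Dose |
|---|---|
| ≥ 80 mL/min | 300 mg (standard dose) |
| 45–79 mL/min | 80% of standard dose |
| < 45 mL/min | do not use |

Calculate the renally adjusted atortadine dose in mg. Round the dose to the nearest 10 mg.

240 mg

CrCl = (140 − 77) × 88.6 / (72 × 1.3) × 0.85 = 5581.8 / 93.60 × 0.85 ≈ 50.7 mL/min
CrCl ≈ 51 mL/min → bracket 45–79 mL/min.
80% of 300 mg = 240 mg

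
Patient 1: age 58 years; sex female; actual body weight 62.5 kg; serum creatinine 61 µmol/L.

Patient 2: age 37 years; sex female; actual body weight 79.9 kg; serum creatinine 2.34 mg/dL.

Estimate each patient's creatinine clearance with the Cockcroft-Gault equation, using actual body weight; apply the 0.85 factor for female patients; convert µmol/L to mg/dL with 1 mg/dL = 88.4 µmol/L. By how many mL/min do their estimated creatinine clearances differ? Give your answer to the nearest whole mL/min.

46 mL/min

Patient 1: SCr = 61 / 88.4 = 0.69 mg/dL
Patient 1: CrCl = (140 − 58) × 62.5 / (72 × 0.69) × 0.85 = 5125.0 / 49.68 × 0.85 ≈ 87.7 mL/min
Patient 2: CrCl = (140 − 37) × 79.9 / (72 × 2.34) × 0.85 = 8229.7 / 168.48 × 0.85 ≈ 41.5 mL/min
|87.7 − 41.5| = 46.2 mL/min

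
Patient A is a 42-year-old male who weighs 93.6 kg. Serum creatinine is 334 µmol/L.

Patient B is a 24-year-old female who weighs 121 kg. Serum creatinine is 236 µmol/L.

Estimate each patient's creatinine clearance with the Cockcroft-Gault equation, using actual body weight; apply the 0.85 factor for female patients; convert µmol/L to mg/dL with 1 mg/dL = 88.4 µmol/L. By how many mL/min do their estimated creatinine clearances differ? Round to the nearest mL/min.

28 mL/min

Patient A: SCr = 334 / 88.4 = 3.778 mg/dL
Patient A: CrCl = (140 − 42) × 93.6 / (72 × 3.778) = 9172.8 / 272.02 ≈ 33.7 mL/min
Patient B: SCr = 236 / 88.4 = 2.67 mg/dL
Patient B: CrCl = (140 − 24) × 121 / (72 × 2.67) × 0.85 = 14036.0 / 192.24 × 0.85 ≈ 62.1 mL/min
|33.7 − 62.1| = 28.4 mL/min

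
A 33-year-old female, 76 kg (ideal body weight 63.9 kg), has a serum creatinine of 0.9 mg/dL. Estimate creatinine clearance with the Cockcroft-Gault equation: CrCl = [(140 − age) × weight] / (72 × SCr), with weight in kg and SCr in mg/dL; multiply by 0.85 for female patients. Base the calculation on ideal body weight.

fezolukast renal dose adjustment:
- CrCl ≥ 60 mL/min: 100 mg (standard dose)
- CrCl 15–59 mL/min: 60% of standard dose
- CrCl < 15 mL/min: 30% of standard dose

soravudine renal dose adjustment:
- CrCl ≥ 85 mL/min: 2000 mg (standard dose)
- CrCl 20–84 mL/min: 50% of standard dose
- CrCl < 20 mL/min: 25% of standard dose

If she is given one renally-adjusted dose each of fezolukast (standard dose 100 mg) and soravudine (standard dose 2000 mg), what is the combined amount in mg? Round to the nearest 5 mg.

2100 mg

CrCl = (140 − 33) × 63.9 / (72 × 0.9) × 0.85 = 6837.3 / 64.80 × 0.85 ≈ 89.7 mL/min
CrCl ≈ 90 mL/min.
fezolukast: ≥ 60 mL/min → 100% of 100 mg = 100 mg.
soravudine: ≥ 85 mL/min → 100% of 2000 mg = 2000 mg.
Total = 100 + 2000 = 2100 mg.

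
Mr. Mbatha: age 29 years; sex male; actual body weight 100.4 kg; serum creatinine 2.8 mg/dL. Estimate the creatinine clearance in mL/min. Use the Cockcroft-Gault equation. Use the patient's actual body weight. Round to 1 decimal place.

CrCl = (140 − 29) × 100.4 / (72 × 2.8) = 11144.4 / 201.60 ≈ 55.3 mL/min

55.3 mL/min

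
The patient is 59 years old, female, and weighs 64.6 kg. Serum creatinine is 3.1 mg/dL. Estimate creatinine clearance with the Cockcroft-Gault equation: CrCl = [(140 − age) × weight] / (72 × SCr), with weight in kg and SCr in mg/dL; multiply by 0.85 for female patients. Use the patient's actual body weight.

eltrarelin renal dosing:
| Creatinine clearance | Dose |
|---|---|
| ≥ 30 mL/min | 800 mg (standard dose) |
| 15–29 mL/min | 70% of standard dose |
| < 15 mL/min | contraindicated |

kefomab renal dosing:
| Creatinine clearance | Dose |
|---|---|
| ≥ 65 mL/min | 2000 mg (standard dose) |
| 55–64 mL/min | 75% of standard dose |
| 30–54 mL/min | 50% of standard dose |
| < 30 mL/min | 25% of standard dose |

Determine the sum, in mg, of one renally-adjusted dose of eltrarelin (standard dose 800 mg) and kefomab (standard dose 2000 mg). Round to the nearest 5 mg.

1060 mg

CrCl = (140 − 59) × 64.6 / (72 × 3.1) × 0.85 = 5232.6 / 223.20 × 0.85 ≈ 19.9 mL/min
CrCl ≈ 20 mL/min.
eltrarelin: 15–29 mL/min → 70% of 800 mg = 560 mg.
kefomab: < 30 mL/min → 25% of 2000 mg = 500 mg.
Total = 560 + 500 = 1060 mg.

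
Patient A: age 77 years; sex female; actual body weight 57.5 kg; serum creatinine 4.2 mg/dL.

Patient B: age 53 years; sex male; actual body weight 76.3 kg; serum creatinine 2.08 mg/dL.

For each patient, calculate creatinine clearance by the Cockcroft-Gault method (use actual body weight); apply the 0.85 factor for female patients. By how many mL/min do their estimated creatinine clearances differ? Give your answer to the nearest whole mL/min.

34 mL/min

Patient A: CrCl = (140 − 77) × 57.5 / (72 × 4.2) × 0.85 = 3622.5 / 302.40 × 0.85 ≈ 10.2 mL/min
Patient B: CrCl = (140 − 53) × 76.3 / (72 × 2.08) = 6638.1 / 149.76 ≈ 44.3 mL/min
|10.2 − 44.3| = 34.1 mL/min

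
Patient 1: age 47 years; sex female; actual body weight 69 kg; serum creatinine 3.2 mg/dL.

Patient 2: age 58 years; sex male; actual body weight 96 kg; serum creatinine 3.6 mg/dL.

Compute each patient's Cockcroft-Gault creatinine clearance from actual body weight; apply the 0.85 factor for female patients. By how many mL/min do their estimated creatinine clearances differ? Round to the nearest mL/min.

7 mL/min

Patient 1: CrCl = (140 − 47) × 69 / (72 × 3.2) × 0.85 = 6417.0 / 230.40 × 0.85 ≈ 23.7 mL/min
Patient 2: CrCl = (140 − 58) × 96 / (72 × 3.6) = 7872.0 / 259.20 ≈ 30.4 mL/min
|23.7 − 30.4| = 6.7 mL/min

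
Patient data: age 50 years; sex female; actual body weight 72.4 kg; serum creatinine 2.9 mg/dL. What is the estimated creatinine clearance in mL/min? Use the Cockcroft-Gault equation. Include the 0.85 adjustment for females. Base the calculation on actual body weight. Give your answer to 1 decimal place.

26.5 mL/min

CrCl = (140 − 50) × 72.4 / (72 × 2.9) × 0.85 = 6516.0 / 208.80 × 0.85 ≈ 26.5 mL/min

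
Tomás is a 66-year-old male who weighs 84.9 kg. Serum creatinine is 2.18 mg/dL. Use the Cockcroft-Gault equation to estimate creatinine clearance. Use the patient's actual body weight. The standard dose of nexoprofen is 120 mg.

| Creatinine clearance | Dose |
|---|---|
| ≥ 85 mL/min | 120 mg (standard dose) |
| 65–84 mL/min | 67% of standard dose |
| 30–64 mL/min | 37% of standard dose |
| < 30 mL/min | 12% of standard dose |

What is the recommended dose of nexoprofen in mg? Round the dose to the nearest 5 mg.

45 mg

CrCl = (140 − 66) × 84.9 / (72 × 2.18) = 6282.6 / 156.96 ≈ 40.0 mL/min
CrCl ≈ 40 mL/min → bracket 30–64 mL/min.
37% of 120 mg = 44.4 mg → 45 mg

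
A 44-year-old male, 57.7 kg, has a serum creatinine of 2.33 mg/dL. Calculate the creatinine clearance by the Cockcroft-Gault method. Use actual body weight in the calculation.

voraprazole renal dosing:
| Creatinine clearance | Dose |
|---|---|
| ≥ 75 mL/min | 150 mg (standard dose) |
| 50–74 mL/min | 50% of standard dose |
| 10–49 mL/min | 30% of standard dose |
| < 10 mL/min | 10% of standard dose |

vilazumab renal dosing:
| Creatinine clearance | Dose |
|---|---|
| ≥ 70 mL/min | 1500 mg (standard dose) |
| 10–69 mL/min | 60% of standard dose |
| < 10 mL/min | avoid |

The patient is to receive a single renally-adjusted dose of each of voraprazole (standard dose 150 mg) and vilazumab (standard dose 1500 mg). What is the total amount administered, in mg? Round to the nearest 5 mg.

CrCl = (140 − 44) × 57.7 / (72 × 2.33) = 5539.2 / 167.76 ≈ 33.0 mL/min
CrCl ≈ 33 mL/min.
voraprazole: 10–49 mL/min → 30% of 150 mg = 45 mg.
vilazumab: 10–69 mL/min → 60% of 1500 mg = 900 mg.
Total = 45 + 900 = 945 mg.

945 mg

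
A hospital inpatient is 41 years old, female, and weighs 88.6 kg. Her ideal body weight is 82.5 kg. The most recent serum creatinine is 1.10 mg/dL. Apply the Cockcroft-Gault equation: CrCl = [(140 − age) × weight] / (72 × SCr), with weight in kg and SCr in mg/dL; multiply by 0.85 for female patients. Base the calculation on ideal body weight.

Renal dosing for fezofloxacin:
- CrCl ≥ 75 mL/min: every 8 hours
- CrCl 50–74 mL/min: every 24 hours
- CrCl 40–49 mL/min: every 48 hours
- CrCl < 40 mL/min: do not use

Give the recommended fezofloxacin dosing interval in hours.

every 8 hours

CrCl = (140 − 41) × 82.5 / (72 × 1.1) × 0.85 = 8167.5 / 79.20 × 0.85 ≈ 87.7 mL/min
CrCl ≈ 88 mL/min → bracket ≥ 75 mL/min → every 8 hours.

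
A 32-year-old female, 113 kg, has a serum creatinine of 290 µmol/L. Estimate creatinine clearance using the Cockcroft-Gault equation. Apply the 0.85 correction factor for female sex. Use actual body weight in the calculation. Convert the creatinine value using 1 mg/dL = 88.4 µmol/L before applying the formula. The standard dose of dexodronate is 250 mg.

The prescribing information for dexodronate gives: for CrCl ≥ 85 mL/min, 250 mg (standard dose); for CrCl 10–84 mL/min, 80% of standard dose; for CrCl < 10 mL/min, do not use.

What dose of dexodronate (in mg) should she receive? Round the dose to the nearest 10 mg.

200 mg

SCr = 290 / 88.4 = 3.281 mg/dL
CrCl = (140 − 32) × 113 / (72 × 3.281) × 0.85 = 12204.0 / 236.23 × 0.85 ≈ 43.9 mL/min
CrCl ≈ 44 mL/min → bracket 10–84 mL/min.
80% of 250 mg = 200 mg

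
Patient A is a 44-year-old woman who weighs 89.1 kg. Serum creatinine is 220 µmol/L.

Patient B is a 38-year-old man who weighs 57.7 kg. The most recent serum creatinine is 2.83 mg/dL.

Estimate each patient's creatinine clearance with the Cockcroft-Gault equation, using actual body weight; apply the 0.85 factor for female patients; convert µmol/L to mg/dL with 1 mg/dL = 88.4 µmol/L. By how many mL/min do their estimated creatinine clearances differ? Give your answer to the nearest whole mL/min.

12 mL/min

Patient A: SCr = 220 / 88.4 = 2.489 mg/dL
Patient A: CrCl = (140 − 44) × 89.1 / (72 × 2.489) × 0.85 = 8553.6 / 179.21 × 0.85 ≈ 40.6 mL/min
Patient B: CrCl = (140 − 38) × 57.7 / (72 × 2.83) = 5885.4 / 203.76 ≈ 28.9 mL/min
|40.6 − 28.9| = 11.7 mL/min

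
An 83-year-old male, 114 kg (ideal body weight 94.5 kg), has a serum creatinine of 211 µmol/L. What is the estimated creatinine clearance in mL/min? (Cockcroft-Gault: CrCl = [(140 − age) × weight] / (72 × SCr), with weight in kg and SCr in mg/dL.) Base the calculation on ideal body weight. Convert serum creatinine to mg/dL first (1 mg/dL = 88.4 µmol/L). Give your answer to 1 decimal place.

SCr = 211 / 88.4 = 2.387 mg/dL
CrCl = (140 − 83) × 94.5 / (72 × 2.387) = 5386.5 / 171.86 ≈ 31.3 mL/min

31.3 mL/min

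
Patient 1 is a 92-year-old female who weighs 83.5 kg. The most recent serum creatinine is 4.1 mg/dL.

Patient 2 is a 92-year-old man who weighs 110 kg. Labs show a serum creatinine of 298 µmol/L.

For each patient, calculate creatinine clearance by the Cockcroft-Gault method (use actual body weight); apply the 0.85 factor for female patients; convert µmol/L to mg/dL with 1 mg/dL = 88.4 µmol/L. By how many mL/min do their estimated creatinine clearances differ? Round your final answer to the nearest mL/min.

10 mL/min

Patient 1: CrCl = (140 − 92) × 83.5 / (72 × 4.1) × 0.85 = 4008.0 / 295.20 × 0.85 ≈ 11.5 mL/min
Patient 2: SCr = 298 / 88.4 = 3.371 mg/dL
Patient 2: CrCl = (140 − 92) × 110 / (72 × 3.371) = 5280.0 / 242.71 ≈ 21.8 mL/min
|11.5 − 21.8| = 10.3 mL/min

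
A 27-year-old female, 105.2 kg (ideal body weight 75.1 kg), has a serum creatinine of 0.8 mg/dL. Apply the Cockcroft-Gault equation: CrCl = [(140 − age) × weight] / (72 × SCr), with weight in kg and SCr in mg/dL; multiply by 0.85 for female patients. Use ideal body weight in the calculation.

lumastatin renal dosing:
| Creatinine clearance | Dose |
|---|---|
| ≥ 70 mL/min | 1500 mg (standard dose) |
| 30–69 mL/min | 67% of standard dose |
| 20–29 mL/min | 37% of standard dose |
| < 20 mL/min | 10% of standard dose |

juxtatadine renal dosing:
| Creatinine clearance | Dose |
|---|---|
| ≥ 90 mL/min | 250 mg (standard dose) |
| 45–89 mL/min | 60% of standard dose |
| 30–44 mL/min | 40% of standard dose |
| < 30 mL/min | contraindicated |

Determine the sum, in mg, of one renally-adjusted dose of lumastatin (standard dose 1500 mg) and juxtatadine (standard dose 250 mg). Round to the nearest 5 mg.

CrCl = (140 − 27) × 75.1 / (72 × 0.8) × 0.85 = 8486.3 / 57.60 × 0.85 ≈ 125.2 mL/min
CrCl ≈ 125 mL/min.
lumastatin: ≥ 70 mL/min → 100% of 1500 mg = 1500 mg.
juxtatadine: ≥ 90 mL/min → 100% of 250 mg = 250 mg.
Total = 1500 + 250 = 1750 mg.

1750 mg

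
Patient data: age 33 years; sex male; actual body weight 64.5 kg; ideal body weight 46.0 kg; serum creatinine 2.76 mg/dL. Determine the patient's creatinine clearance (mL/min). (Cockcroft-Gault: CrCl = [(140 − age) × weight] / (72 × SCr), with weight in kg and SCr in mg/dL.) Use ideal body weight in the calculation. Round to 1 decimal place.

24.8 mL/min

CrCl = (140 − 33) × 46 / (72 × 2.76) = 4922.0 / 198.72 ≈ 24.8 mL/min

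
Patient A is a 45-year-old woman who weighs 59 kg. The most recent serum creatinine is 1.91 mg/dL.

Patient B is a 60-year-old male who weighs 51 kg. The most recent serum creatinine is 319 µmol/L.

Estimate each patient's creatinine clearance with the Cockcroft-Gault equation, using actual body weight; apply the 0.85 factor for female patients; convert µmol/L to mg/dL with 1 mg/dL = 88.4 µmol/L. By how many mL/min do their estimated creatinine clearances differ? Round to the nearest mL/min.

Patient A: CrCl = (140 − 45) × 59 / (72 × 1.91) × 0.85 = 5605.0 / 137.52 × 0.85 ≈ 34.6 mL/min
Patient B: SCr = 319 / 88.4 = 3.609 mg/dL
Patient B: CrCl = (140 − 60) × 51 / (72 × 3.609) = 4080.0 / 259.85 ≈ 15.7 mL/min
|34.6 − 15.7| = 18.9 mL/min

19 mL/min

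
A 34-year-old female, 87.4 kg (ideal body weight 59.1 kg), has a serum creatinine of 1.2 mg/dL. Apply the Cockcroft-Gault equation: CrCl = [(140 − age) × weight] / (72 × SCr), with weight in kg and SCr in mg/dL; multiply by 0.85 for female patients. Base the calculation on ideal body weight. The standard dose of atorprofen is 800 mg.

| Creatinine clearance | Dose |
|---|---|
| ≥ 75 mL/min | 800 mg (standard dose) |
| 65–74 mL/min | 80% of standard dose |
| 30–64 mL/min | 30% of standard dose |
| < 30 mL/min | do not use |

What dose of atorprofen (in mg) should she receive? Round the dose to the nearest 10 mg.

240 mg

CrCl = (140 − 34) × 59.1 / (72 × 1.2) × 0.85 = 6264.6 / 86.40 × 0.85 ≈ 61.6 mL/min
CrCl ≈ 62 mL/min → bracket 30–64 mL/min.
30% of 800 mg = 240 mg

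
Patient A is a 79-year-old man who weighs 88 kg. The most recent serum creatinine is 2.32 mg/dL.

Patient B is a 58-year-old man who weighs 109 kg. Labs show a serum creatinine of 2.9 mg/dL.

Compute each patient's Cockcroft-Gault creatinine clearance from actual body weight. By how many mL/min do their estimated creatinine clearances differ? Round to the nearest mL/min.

Patient A: CrCl = (140 − 79) × 88 / (72 × 2.32) = 5368.0 / 167.04 ≈ 32.1 mL/min
Patient B: CrCl = (140 − 58) × 109 / (72 × 2.9) = 8938.0 / 208.80 ≈ 42.8 mL/min
|32.1 − 42.8| = 10.7 mL/min

11 mL/min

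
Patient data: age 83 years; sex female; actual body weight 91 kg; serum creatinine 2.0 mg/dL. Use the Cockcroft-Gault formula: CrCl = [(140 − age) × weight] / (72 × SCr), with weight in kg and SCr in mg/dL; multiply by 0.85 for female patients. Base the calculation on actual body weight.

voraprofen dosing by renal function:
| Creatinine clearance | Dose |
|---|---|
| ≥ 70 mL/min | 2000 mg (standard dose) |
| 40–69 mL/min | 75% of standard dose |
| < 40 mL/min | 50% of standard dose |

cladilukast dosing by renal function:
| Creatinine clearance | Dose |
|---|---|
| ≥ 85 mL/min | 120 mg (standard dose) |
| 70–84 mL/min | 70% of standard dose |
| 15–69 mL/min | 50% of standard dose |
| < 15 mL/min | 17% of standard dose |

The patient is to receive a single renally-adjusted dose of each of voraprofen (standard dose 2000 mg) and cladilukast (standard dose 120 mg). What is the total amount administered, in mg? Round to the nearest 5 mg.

1060 mg

CrCl = (140 − 83) × 91 / (72 × 2) × 0.85 = 5187.0 / 144.00 × 0.85 ≈ 30.6 mL/min
CrCl ≈ 31 mL/min.
voraprofen: < 40 mL/min → 50% of 2000 mg = 1000 mg.
cladilukast: 15–69 mL/min → 50% of 120 mg = 60 mg.
Total = 1000 + 60 = 1060 mg.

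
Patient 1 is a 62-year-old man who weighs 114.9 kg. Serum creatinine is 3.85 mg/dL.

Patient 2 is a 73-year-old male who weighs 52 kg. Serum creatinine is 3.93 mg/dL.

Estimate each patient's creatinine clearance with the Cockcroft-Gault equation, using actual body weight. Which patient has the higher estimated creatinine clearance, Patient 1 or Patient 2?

Patient 1: CrCl = (140 − 62) × 114.9 / (72 × 3.85) = 8962.2 / 277.20 ≈ 32.3 mL/min
Patient 2: CrCl = (140 − 73) × 52 / (72 × 3.93) = 3484.0 / 282.96 ≈ 12.3 mL/min
32.3 vs 12.3 mL/min → Patient 1 is higher.

Patient 1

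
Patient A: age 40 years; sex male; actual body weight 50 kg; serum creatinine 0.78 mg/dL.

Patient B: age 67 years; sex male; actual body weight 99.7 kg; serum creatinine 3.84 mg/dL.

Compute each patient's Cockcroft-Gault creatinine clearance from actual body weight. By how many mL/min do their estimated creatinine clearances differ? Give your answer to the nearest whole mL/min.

63 mL/min

Patient A: CrCl = (140 − 40) × 50 / (72 × 0.78) = 5000.0 / 56.16 ≈ 89.0 mL/min
Patient B: CrCl = (140 − 67) × 99.7 / (72 × 3.84) = 7278.1 / 276.48 ≈ 26.3 mL/min
|89.0 − 26.3| = 62.7 mL/min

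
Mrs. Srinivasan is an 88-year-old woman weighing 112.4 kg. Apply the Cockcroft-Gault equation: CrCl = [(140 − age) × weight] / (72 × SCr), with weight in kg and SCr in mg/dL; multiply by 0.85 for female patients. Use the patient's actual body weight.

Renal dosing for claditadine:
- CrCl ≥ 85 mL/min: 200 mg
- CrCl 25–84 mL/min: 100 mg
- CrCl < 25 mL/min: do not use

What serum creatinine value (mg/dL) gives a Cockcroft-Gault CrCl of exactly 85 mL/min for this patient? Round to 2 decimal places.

0.81 mg/dL

Standard dose requires CrCl ≥ 85 mL/min.
Set (140 − 88) × 112.4 × 0.85 / (72 × SCr) = 85
SCr = (140 − 88) × 112.4 × 0.85 / (72 × 85) = 0.812 mg/dL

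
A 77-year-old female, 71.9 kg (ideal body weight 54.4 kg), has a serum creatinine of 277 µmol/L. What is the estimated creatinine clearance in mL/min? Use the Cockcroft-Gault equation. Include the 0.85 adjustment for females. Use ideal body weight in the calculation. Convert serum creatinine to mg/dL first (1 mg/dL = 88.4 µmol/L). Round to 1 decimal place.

12.9 mL/min

SCr = 277 / 88.4 = 3.133 mg/dL
CrCl = (140 − 77) × 54.4 / (72 × 3.133) × 0.85 = 3427.2 / 225.58 × 0.85 ≈ 12.9 mL/min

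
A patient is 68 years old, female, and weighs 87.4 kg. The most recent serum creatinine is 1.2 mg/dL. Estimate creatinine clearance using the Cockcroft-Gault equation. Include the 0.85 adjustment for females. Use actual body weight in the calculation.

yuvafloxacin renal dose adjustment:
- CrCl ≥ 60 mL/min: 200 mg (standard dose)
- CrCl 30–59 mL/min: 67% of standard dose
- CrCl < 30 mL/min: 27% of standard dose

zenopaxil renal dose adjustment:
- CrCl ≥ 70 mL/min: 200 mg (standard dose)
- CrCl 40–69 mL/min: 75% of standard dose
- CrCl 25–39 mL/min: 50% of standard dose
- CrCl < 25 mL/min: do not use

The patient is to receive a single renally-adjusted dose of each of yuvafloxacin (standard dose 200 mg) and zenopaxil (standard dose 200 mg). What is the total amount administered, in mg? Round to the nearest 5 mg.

350 mg

CrCl = (140 − 68) × 87.4 / (72 × 1.2) × 0.85 = 6292.8 / 86.40 × 0.85 ≈ 61.9 mL/min
CrCl ≈ 62 mL/min.
yuvafloxacin: ≥ 60 mL/min → 100% of 200 mg = 200 mg.
zenopaxil: 40–69 mL/min → 75% of 200 mg = 150 mg.
Total = 200 + 150 = 350 mg.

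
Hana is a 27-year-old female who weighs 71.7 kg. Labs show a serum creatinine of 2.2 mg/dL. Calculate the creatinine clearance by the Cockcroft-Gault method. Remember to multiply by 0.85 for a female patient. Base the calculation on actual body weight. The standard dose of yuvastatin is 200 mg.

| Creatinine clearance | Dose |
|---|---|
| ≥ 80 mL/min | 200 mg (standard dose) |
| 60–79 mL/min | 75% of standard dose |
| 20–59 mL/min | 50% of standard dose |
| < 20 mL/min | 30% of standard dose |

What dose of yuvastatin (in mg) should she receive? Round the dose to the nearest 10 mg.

100 mg

CrCl = (140 − 27) × 71.7 / (72 × 2.2) × 0.85 = 8102.1 / 158.40 × 0.85 ≈ 43.5 mL/min
CrCl ≈ 43 mL/min → bracket 20–59 mL/min.
50% of 200 mg = 100 mg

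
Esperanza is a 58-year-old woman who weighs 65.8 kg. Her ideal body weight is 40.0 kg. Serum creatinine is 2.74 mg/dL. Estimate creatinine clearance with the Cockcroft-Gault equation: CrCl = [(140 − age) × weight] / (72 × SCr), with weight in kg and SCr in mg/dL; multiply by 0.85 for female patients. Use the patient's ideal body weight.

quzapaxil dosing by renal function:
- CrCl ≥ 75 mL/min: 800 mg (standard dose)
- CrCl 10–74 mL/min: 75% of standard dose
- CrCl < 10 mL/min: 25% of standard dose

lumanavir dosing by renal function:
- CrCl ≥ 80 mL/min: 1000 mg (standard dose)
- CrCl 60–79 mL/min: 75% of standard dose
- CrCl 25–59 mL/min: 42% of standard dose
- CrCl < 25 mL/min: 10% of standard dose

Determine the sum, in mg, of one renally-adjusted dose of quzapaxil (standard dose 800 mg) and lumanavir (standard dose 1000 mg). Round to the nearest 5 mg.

CrCl = (140 − 58) × 40 / (72 × 2.74) × 0.85 = 3280.0 / 197.28 × 0.85 ≈ 14.1 mL/min
CrCl ≈ 14 mL/min.
quzapaxil: 10–74 mL/min → 75% of 800 mg = 600 mg.
lumanavir: < 25 mL/min → 10% of 1000 mg = 100 mg.
Total = 600 + 100 = 700 mg.

700 mg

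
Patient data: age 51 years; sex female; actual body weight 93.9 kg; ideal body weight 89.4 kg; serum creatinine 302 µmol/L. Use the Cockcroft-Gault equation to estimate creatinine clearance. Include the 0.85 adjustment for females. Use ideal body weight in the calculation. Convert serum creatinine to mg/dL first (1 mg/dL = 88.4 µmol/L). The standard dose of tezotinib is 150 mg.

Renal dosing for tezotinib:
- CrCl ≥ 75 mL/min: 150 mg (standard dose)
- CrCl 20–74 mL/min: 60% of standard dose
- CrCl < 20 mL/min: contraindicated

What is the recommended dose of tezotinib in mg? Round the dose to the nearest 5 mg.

90 mg

SCr = 302 / 88.4 = 3.416 mg/dL
CrCl = (140 − 51) × 89.4 / (72 × 3.416) × 0.85 = 7956.6 / 245.95 × 0.85 ≈ 27.5 mL/min
CrCl ≈ 27 mL/min → bracket 20–74 mL/min.
60% of 150 mg = 90 mg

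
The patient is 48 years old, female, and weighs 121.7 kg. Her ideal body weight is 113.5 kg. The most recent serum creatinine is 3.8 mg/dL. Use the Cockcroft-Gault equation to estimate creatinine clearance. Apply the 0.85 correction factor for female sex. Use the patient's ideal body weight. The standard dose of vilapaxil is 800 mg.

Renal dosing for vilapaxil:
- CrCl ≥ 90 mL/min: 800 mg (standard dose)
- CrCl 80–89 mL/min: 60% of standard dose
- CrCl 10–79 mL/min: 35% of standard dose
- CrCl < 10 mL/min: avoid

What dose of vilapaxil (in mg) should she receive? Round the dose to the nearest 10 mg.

280 mg

CrCl = (140 − 48) × 113.5 / (72 × 3.8) × 0.85 = 10442.0 / 273.60 × 0.85 ≈ 32.4 mL/min
CrCl ≈ 32 mL/min → bracket 10–79 mL/min.
35% of 800 mg = 280 mg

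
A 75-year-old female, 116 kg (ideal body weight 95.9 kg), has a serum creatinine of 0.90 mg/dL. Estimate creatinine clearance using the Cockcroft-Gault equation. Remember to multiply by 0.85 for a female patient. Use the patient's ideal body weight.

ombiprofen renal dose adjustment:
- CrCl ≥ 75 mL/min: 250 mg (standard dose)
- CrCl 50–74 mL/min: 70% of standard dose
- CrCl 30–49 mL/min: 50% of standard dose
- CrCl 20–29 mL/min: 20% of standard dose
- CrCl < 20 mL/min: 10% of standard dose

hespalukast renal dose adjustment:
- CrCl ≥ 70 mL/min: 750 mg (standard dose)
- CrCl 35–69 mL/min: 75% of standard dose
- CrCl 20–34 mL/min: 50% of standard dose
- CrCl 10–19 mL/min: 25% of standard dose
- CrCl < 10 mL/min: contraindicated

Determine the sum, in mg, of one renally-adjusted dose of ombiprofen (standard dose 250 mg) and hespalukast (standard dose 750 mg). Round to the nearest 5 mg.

1000 mg

CrCl = (140 − 75) × 95.9 / (72 × 0.9) × 0.85 = 6233.5 / 64.80 × 0.85 ≈ 81.8 mL/min
CrCl ≈ 82 mL/min.
ombiprofen: ≥ 75 mL/min → 100% of 250 mg = 250 mg.
hespalukast: ≥ 70 mL/min → 100% of 750 mg = 750 mg.
Total = 250 + 750 = 1000 mg.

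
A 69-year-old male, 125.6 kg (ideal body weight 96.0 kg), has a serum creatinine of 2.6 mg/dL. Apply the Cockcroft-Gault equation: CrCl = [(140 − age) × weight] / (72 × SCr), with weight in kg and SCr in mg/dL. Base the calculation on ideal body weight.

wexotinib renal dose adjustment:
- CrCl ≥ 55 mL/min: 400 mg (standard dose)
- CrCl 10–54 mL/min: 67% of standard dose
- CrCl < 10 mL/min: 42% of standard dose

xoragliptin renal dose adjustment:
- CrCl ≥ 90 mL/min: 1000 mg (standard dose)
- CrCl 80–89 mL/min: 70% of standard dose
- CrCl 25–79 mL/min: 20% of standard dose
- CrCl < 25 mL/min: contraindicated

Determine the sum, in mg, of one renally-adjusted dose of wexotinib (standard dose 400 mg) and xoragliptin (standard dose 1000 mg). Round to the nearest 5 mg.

CrCl = (140 − 69) × 96 / (72 × 2.6) = 6816.0 / 187.20 ≈ 36.4 mL/min
CrCl ≈ 36 mL/min.
wexotinib: 10–54 mL/min → 67% of 400 mg = 268 mg.
xoragliptin: 25–79 mL/min → 20% of 1000 mg = 200 mg.
Total = 268 + 200 = 468 mg.

470 mg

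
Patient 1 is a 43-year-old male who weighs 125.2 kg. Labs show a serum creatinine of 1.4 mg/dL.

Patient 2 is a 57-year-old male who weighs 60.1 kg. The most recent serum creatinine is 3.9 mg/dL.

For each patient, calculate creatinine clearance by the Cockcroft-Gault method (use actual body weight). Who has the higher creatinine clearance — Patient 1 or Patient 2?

Patient 1: CrCl = (140 − 43) × 125.2 / (72 × 1.4) = 12144.4 / 100.80 ≈ 120.5 mL/min
Patient 2: CrCl = (140 − 57) × 60.1 / (72 × 3.9) = 4988.3 / 280.80 ≈ 17.8 mL/min
120.5 vs 17.8 mL/min → Patient 1 is higher.

Patient 1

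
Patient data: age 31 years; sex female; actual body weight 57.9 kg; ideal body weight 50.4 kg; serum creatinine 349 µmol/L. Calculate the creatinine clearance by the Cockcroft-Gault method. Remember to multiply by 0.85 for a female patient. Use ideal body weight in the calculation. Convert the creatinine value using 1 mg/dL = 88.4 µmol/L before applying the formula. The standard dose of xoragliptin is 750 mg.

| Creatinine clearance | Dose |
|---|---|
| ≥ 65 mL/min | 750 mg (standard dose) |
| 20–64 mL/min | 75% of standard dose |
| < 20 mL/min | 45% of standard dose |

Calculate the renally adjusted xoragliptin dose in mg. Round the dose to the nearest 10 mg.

SCr = 349 / 88.4 = 3.948 mg/dL
CrCl = (140 − 31) × 50.4 / (72 × 3.948) × 0.85 = 5493.6 / 284.26 × 0.85 ≈ 16.4 mL/min
CrCl ≈ 16 mL/min → bracket < 20 mL/min.
45% of 750 mg = 337.5 mg → 340 mg

340 mg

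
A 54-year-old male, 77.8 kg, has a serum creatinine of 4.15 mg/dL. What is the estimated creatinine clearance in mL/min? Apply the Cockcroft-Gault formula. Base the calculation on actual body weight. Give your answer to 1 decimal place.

CrCl = (140 − 54) × 77.8 / (72 × 4.15) = 6690.8 / 298.80 ≈ 22.4 mL/min

22.4 mL/min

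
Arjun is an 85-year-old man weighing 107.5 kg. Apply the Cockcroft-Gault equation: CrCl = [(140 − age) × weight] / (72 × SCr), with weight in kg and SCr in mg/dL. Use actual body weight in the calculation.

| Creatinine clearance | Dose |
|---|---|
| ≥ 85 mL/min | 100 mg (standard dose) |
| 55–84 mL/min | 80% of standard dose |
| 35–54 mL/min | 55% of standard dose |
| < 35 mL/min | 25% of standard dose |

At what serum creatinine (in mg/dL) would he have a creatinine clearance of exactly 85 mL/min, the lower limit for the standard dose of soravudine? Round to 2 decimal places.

0.97 mg/dL

Standard dose requires CrCl ≥ 85 mL/min.
Set (140 − 85) × 107.5 / (72 × SCr) = 85
SCr = (140 − 85) × 107.5 / (72 × 85) = 0.966 mg/dL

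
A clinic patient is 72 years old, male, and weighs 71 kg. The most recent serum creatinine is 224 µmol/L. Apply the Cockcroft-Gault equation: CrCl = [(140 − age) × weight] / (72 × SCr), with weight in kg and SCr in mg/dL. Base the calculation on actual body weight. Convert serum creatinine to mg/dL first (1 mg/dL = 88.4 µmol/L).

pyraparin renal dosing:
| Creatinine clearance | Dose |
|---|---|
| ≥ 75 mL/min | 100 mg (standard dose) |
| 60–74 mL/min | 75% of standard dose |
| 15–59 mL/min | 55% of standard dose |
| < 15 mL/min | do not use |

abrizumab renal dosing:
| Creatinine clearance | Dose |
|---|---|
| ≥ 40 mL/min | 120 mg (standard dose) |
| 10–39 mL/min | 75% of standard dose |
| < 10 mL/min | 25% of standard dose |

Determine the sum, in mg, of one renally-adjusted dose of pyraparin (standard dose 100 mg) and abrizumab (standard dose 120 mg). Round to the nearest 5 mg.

SCr = 224 / 88.4 = 2.534 mg/dL
CrCl = (140 − 72) × 71 / (72 × 2.534) = 4828.0 / 182.45 ≈ 26.5 mL/min
CrCl ≈ 26 mL/min.
pyraparin: 15–59 mL/min → 55% of 100 mg = 55 mg.
abrizumab: 10–39 mL/min → 75% of 120 mg = 90 mg.
Total = 55 + 90 = 145 mg.

145 mg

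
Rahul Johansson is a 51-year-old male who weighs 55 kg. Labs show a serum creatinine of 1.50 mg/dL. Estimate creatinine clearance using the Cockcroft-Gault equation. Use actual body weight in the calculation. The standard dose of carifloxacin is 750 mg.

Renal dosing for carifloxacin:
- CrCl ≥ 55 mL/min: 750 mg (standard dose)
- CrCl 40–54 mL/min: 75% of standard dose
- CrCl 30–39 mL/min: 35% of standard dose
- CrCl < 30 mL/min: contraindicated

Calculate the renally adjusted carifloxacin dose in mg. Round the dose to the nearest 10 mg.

CrCl = (140 − 51) × 55 / (72 × 1.5) = 4895.0 / 108.00 ≈ 45.3 mL/min
CrCl ≈ 45 mL/min → bracket 40–54 mL/min.
75% of 750 mg = 562.5 mg → 560 mg

560 mg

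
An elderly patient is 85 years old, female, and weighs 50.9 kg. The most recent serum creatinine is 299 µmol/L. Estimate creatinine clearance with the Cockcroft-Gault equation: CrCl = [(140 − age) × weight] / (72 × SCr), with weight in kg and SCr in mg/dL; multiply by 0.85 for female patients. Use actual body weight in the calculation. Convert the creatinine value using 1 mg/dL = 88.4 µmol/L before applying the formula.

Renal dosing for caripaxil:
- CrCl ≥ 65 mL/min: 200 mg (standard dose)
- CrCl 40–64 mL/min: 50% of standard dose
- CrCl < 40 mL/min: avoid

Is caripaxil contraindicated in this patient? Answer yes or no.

SCr = 299 / 88.4 = 3.382 mg/dL
CrCl = (140 − 85) × 50.9 / (72 × 3.382) × 0.85 = 2799.5 / 243.50 × 0.85 ≈ 9.8 mL/min
CrCl ≈ 10 mL/min, which is < 40 mL/min.

yes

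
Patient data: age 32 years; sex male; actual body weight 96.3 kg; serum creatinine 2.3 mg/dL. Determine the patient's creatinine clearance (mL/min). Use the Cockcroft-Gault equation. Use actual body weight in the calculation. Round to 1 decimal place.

62.8 mL/min

CrCl = (140 − 32) × 96.3 / (72 × 2.3) = 10400.4 / 165.60 ≈ 62.8 mL/min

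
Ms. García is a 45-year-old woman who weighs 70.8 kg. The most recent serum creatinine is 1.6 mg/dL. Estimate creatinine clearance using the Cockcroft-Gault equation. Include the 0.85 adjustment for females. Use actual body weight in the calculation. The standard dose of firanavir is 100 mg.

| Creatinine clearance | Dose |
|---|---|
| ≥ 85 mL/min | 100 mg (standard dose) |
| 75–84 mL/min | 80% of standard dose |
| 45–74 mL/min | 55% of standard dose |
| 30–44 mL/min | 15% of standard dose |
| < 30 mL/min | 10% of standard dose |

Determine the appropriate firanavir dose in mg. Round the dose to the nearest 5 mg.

55 mg

CrCl = (140 − 45) × 70.8 / (72 × 1.6) × 0.85 = 6726.0 / 115.20 × 0.85 ≈ 49.6 mL/min
CrCl ≈ 50 mL/min → bracket 45–74 mL/min.
55% of 100 mg = 55 mg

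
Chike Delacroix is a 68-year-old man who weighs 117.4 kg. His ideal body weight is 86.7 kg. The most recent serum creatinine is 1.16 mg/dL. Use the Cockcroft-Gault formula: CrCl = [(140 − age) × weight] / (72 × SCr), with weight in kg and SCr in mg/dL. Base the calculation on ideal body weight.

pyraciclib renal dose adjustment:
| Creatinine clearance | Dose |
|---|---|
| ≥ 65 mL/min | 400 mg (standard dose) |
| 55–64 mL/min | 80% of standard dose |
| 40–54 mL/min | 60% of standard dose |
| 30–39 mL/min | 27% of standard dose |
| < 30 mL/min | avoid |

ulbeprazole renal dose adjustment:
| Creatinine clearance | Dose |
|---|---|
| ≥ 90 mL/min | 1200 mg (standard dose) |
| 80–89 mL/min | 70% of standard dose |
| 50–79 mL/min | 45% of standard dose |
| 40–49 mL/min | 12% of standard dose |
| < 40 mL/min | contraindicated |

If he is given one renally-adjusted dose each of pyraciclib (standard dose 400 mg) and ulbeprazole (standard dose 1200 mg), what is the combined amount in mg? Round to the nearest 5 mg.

CrCl = (140 − 68) × 86.7 / (72 × 1.16) = 6242.4 / 83.52 ≈ 74.7 mL/min
CrCl ≈ 75 mL/min.
pyraciclib: ≥ 65 mL/min → 100% of 400 mg = 400 mg.
ulbeprazole: 50–79 mL/min → 45% of 1200 mg = 540 mg.
Total = 400 + 540 = 940 mg.

940 mg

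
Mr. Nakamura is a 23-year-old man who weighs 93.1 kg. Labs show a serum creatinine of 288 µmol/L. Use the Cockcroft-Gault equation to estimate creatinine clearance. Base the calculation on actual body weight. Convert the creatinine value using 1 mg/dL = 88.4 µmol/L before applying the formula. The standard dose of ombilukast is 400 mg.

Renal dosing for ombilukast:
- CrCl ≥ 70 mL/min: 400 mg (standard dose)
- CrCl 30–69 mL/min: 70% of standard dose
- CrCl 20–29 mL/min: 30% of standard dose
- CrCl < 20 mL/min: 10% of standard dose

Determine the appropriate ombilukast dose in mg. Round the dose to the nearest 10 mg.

280 mg

SCr = 288 / 88.4 = 3.258 mg/dL
CrCl = (140 − 23) × 93.1 / (72 × 3.258) = 10892.7 / 234.58 ≈ 46.4 mL/min
CrCl ≈ 46 mL/min → bracket 30–69 mL/min.
70% of 400 mg = 280 mg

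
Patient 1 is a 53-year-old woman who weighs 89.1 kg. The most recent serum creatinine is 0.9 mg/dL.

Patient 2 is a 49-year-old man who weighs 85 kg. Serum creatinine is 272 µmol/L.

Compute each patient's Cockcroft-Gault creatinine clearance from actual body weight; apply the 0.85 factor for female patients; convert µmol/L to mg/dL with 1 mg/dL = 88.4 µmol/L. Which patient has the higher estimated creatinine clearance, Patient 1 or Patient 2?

Patient 1: CrCl = (140 − 53) × 89.1 / (72 × 0.9) × 0.85 = 7751.7 / 64.80 × 0.85 ≈ 101.7 mL/min
Patient 2: SCr = 272 / 88.4 = 3.077 mg/dL
Patient 2: CrCl = (140 − 49) × 85 / (72 × 3.077) = 7735.0 / 221.54 ≈ 34.9 mL/min
101.7 vs 34.9 mL/min → Patient 1 is higher.

Patient 1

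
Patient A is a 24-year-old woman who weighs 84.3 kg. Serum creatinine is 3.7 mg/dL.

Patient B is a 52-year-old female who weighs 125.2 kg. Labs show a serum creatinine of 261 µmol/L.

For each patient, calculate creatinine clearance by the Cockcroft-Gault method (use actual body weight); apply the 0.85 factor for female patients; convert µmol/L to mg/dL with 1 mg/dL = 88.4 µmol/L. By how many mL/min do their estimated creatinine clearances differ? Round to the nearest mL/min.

Patient A: CrCl = (140 − 24) × 84.3 / (72 × 3.7) × 0.85 = 9778.8 / 266.40 × 0.85 ≈ 31.2 mL/min
Patient B: SCr = 261 / 88.4 = 2.952 mg/dL
Patient B: CrCl = (140 − 52) × 125.2 / (72 × 2.952) × 0.85 = 11017.6 / 212.54 × 0.85 ≈ 44.1 mL/min
|31.2 − 44.1| = 12.9 mL/min

13 mL/min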